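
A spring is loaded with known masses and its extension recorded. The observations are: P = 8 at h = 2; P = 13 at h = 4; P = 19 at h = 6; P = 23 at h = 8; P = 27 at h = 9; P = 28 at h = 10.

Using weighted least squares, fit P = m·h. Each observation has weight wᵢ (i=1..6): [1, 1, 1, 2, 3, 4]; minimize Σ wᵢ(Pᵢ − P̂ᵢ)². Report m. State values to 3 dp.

The normal equations are: 827·m = 2399.
Hence m = 2399 / 827 ≈ 2.90085.

m = 2.901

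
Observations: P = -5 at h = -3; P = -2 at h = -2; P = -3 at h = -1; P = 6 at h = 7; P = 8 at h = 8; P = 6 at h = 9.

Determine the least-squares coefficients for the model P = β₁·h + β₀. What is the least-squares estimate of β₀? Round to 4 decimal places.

β₀ = -1.2944

With design matrix M, MᵀM = [[208, 18]; [18, 6]] and MᵀP = [182, 10]ᵀ.
Δ = 208·6 − 18² = 924.
β₁ = (182·6 − 18·10)/924 = 76/77; β₀ = (208·10 − 18·182)/924 = -299/231.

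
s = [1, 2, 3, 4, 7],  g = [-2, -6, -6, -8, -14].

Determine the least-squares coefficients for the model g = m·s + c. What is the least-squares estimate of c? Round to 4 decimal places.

c = -0.8491

Normal-equation sums: Σs·s = 79, Σs = 17, Σ1 = 5.
For Aᵀg: Σs·g = -162, Σg = -36.
So AᵀA·[m, c]ᵀ = Aᵀg: [[79, 17]; [17, 5]]·[m, c]ᵀ = [-162, -36]ᵀ.
Determinant 79·5 − 17² = 106.
m = ((-162)·5 − 17·(-36))/106 = -99/53; c = (79·(-36) − 17·(-162))/106 = -45/53.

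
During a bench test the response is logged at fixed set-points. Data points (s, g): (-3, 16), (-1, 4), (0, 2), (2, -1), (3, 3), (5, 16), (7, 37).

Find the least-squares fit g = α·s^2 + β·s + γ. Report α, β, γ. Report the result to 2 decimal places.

MᵀM·[α, β, γ]ᵀ = Mᵀg reads: 3205·α + 475·β + 97·γ = 2384;  475·α + 97·β + 13·γ = 294;  97·α + 13·β + 7·γ = 77.
Solving the 3×3 system (Gaussian elimination) gives α = 60001/56742, β = -125227/56742, γ = 86/193.

α = 1.06, β = -2.21, γ = 0.45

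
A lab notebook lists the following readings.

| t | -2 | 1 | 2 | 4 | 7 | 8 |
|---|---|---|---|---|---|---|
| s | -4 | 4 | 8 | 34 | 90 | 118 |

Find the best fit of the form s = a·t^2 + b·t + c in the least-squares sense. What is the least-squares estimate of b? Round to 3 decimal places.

Forming MᵀM = [[6786, 920, 138]; [920, 138, 20]; [138, 20, 6]] and Mᵀs = [12526, 1738, 250]ᵀ gives MᵀM·[a, b, c]ᵀ = Mᵀs.
Solving the 3×3 system (Gaussian elimination) gives a = 8401/5757, b = 6279/1919, c = -16138/5757.

b = 3.272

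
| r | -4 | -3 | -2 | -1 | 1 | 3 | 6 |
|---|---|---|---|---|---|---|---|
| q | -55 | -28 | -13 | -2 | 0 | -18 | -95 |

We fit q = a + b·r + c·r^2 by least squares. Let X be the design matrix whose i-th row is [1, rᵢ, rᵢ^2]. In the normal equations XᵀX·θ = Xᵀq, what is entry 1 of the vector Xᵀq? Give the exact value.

Entry 1 ↔ basis 1, so (Xᵀq)_{1} = Σᵢ qᵢ = (1)·(-55) + (1)·(-28) + (1)·(-13) + (1)·(-2) + (1)·(0) + (1)·(-18) + (1)·(-95) = -211.

-211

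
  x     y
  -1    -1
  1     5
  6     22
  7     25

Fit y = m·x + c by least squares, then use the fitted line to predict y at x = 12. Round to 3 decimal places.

ŷ = 41.542

Forming MᵀM = [[87, 13]; [13, 4]] and Mᵀy = [313, 51]ᵀ gives MᵀM·[m, c]ᵀ = Mᵀy.
Δ = 87·4 − 13² = 179.
m = (313·4 − 13·51)/179 = 589/179; c = (87·51 − 13·313)/179 = 368/179.
At x = 12: ŷ = (589/179)·(12) + (368/179)·(1) = 7436/179.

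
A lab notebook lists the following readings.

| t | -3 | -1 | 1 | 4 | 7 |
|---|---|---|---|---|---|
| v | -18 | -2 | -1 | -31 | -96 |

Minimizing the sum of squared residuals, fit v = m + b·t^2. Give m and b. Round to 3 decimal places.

m = 0.280, b = -1.966

Sums needed: Σ1 = 5, Σt^2 = 76, Σt^2·t^2 = 2740.
For Aᵀv: Σv = -148, Σt^2·v = -5365.
Normal equations: [[5, 76]; [76, 2740]]·[m, b]ᵀ = [-148, -5365]ᵀ.
Eliminating b: 2740·(row 1) − 76·(row 2) gives 7924·m = 2740·(-148) − 76·(-5365) = 2220, so m = 555/1981.
Then b = ((-5365) − 76·(555/1981))/2740 = -15577/7924.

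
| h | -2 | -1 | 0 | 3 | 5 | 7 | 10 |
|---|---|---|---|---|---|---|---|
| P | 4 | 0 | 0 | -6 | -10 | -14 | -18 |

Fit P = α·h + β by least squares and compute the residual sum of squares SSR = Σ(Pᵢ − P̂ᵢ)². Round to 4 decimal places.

SSR = 3.9279

The normal system AᵀA·[α, β]ᵀ = AᵀP is [[188, 22]; [22, 7]]·[α, β]ᵀ = [-354, -44]ᵀ.
det = 188·7 − 22² = 832.
α = ((-354)·7 − 22·(-44))/832 = -755/416; β = (188·(-44) − 22·(-354))/832 = -121/208.
Residuals: 99/104, -513/416, 121/208, 11/416, -11/32, -297/416, 19/26; SSR = 817/208.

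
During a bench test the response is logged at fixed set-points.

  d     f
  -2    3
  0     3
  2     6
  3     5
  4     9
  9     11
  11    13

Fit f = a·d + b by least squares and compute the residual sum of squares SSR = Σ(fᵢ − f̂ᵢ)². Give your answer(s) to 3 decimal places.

SSR = 6.761

Normal-equation sums: Σd·d = 235, Σd = 27, Σ1 = 7.
Moment sums: Σd·f = 299, Σf = 50.
Normal equations: [[235, 27]; [27, 7]]·[a, b]ᵀ = [299, 50]ᵀ.
Eliminating b: 7·(row 1) − 27·(row 2) gives 916·a = 7·299 − 27·50 = 743, so a = 743/916.
Then b = (50 − 27·(743/916))/7 = 3677/916.
Residuals: 557/916, -929/916, 333/916, -663/458, 1595/916, -72/229, 29/458; SSR = 6193/916.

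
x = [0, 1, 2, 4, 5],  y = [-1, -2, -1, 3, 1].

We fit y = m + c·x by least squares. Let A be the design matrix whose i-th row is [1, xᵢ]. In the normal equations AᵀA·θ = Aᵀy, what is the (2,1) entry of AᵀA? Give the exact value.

Row 2 ↔ basis x, column 1 ↔ basis 1, so (AᵀA)_{2,1} = Σᵢ x = (0)·(1) + (1)·(1) + (2)·(1) + (4)·(1) + (5)·(1) = 12.

12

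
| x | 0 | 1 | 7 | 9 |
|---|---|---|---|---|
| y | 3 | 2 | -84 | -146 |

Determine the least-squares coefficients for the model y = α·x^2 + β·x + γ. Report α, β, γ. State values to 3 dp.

Entries of MᵀM: Σx^2·x^2 = 8963, Σx^2·x = 1073, Σx^2 = 131, Σx·x = 131, Σx = 17, Σ1 = 4.
Moment sums: Σx^2·y = -15940, Σx·y = -1900, Σy = -225.
MᵀM·[α, β, γ]ᵀ = Mᵀy becomes [[8963, 1073, 131]; [1073, 131, 17]; [131, 17, 4]]·[α, β, γ]ᵀ = [-15940, -1900, -225]ᵀ.
Solving the 3×3 system (Gaussian elimination) gives α = -545/267, β = 500/267, γ = 235/89.

α = -2.041, β = 1.873, γ = 2.640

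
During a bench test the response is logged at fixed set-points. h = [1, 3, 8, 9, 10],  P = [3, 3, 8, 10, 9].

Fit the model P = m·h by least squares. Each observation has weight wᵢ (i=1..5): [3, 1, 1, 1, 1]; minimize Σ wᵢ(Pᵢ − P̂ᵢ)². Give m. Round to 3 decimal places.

m = 1.019

The normal system XᵀWX·[m]ᵀ = XᵀWP is [[257]]·[m]ᵀ = [262]ᵀ.
m = 262/257 = 1.01946.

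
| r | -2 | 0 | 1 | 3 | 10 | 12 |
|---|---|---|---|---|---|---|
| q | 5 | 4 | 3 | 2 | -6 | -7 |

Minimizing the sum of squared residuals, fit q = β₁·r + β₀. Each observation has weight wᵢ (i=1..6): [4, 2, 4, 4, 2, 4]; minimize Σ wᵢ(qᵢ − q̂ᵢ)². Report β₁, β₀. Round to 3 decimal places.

From the data, Σwᵢ·r·r = 832, Σwᵢ·r = 76, Σwᵢ·1 = 20.
For AᵀWq: Σwᵢ·r·q = -460, Σwᵢ·q = 8.
So AᵀWA·[β₁, β₀]ᵀ = AᵀWq: [[832, 76]; [76, 20]]·[β₁, β₀]ᵀ = [-460, 8]ᵀ.
det = 832·20 − 76² = 10864.
β₁ = ((-460)·20 − 76·8)/10864 = -613/679; β₀ = (832·8 − 76·(-460))/10864 = 2601/679.

β₁ = -0.903, β₀ = 3.831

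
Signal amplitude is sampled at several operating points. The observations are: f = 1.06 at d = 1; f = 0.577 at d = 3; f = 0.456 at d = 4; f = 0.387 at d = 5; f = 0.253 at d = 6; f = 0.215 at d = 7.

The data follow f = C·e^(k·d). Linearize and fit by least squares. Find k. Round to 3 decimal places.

k = -0.267

Linearized form: ln f = k·d + ln C. From the 6 transformed points,
Over the data: Σd = 26.0000, Σ(d)² = 136.0000, Σln f = -5.1377, Σd·ln f = -28.4852.
Normal system: [[136.0000, 26.0000]; [26.0000, 6]]·[k, ln C]ᵀ = [-28.4852, -5.1377]ᵀ.
Slope k = (n·Σd·ln f − Σd·Σln f)/(n·Σ(d)² − (Σd)²) = (6·-28.4852 − 26.0000·-5.1377)/140.0000 = -0.26665; ln C = (Σln f − k·Σd)/n = 0.29918.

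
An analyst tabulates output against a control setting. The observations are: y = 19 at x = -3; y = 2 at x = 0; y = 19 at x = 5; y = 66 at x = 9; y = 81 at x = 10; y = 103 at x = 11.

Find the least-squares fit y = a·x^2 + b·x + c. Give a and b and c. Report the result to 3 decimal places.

Compute the Gram sums: Σx^2·x^2 = 31908, Σx^2·x = 3158, Σx^2 = 336, Σx·x = 336, Σx = 32, Σ1 = 6.
Right-hand side: Σx^2·y = 26555, Σx·y = 2575, Σy = 290.
AᵀA·[a, b, c]ᵀ = Aᵀy becomes [[31908, 3158, 336]; [3158, 336, 32]; [336, 32, 6]]·[a, b, c]ᵀ = [26555, 2575, 290]ᵀ.
Solving the 3×3 system (Gaussian elimination) gives a = 150355/149294, b = -313675/149294, c = 234465/74647.

a = 1.007, b = -2.101, c = 3.141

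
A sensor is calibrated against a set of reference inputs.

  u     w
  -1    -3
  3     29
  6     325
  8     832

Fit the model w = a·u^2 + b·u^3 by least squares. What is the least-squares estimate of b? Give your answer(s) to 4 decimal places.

b = 1.9735

Forming AᵀA = [[5474, 40786]; [40786, 309530]] and Aᵀw = [65206, 496970]ᵀ gives AᵀA·[a, b]ᵀ = Aᵀw.
Eliminating b: 309530·(row 1) − 40786·(row 2) gives 30869424·a = 309530·65206 − 40786·496970 = -86205240, so a = -1197295/428742.
Then b = (496970 − 40786·(-1197295/428742))/309530 = 846137/428742.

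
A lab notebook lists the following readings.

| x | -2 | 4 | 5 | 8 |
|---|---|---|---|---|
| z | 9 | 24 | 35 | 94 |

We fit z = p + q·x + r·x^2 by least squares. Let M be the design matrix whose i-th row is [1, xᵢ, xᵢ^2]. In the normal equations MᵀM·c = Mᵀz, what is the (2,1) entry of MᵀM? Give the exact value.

Row 2 ↔ basis x, column 1 ↔ basis 1, so (MᵀM)_{2,1} = Σᵢ x = (-2)·(1) + (4)·(1) + (5)·(1) + (8)·(1) = 15.

15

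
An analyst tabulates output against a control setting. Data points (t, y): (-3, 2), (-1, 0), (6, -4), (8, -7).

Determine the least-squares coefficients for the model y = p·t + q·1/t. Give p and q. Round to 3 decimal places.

From the data, Σt·t = 110, Σt·1/t = 4, Σ1/t·1/t = 665/576.
And Σt·y = -86, Σ1/t·y = -53/24.
Normal equations: [[110, 4]; [4, 665/576]]·[p, q]ᵀ = [-86, -53/24]ᵀ.
Δ = 110·(665/576) − 4² = 31967/288.
p = ((-86)·(665/576) − 4·(-53/24))/(31967/288) = -26051/31967; q = (110·(-53/24) − 4·(-86))/(31967/288) = 29112/31967.

p = -0.815, q = 0.911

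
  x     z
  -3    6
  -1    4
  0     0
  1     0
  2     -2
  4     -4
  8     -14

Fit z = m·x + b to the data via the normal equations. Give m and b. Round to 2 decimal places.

The normal equations are: 95·m + 11·b = -154;  11·m + 7·b = -10.
Determinant 95·7 − 11² = 544.
m = ((-154)·7 − 11·(-10))/544 = -121/68; b = (95·(-10) − 11·(-154))/544 = 93/68.

m = -1.78, b = 1.37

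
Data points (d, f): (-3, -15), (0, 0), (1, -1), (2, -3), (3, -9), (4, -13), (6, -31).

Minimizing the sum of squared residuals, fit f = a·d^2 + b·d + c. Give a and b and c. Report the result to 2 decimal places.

a = -1.04, b = 1.23, c = -1.41

From the data, Σd^2·d^2 = 1731, Σd^2·d = 289, Σd^2 = 75, Σd·d = 75, Σd = 13, Σ1 = 7.
Moment sums: Σd^2·f = -1553, Σd·f = -227, Σf = -72.
Normal equations: [[1731, 289, 75]; [289, 75, 13]; [75, 13, 7]]·[a, b, c]ᵀ = [-1553, -227, -72]ᵀ.
Row-reducing yields a = -45119/43316, b = 53369/43316, c = -15308/10829.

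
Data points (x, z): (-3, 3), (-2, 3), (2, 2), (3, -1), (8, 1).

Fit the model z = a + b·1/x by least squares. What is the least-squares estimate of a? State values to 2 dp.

Entries of AᵀA: Σ1 = 5, Σ1/x = 1/8, Σ1/x·1/x = 425/576.
Moment sums: Σz = 8, Σ1/x·z = -41/24.
Normal equations: [[5, 1/8]; [1/8, 425/576]]·[a, b]ᵀ = [8, -41/24]ᵀ.
det = 5·(425/576) − (1/8)² = 529/144.
a = (8·(425/576) − (1/8)·(-41/24))/(529/144) = 3523/2116; b = (5·(-41/24) − (1/8)·8)/(529/144) = -1374/529.

a = 1.66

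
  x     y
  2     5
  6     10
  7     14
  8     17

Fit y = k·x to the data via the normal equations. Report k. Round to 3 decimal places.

k = 1.987

From the data, Σx·x = 153.
And Σx·y = 304.
Hence k = 304 / 153 ≈ 1.98693.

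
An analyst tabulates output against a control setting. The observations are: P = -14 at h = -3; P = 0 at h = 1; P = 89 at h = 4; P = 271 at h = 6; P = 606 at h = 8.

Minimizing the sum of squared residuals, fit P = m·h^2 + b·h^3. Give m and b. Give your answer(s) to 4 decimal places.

m = 1.5477, b = 0.9914

Forming AᵀA = [[5730, 41326]; [41326, 313626]] and AᵀP = [49838, 374882]ᵀ gives AᵀA·[m, b]ᵀ = AᵀP.
det = 5730·313626 − 41326² = 89238704.
m = (49838·313626 − 41326·374882)/89238704 = 8632441/5577419; b = (5730·374882 − 41326·49838)/89238704 = 5529292/5577419.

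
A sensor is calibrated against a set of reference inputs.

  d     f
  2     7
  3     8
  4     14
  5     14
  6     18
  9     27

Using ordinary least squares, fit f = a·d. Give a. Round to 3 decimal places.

With design matrix A, AᵀA = [[171]] and Aᵀf = [515]ᵀ.
Hence a = 515 / 171 ≈ 3.0117.

a = 3.012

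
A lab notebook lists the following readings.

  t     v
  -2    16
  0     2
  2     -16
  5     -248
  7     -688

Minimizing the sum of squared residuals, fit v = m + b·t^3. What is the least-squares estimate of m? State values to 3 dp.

m = 1.051

With design matrix M, MᵀM = [[5, 468]; [468, 133402]] and Mᵀv = [-934, -267240]ᵀ.
det = 5·133402 − 468² = 447986.
m = ((-934)·133402 − 468·(-267240))/447986 = 235426/223993; b = (5·(-267240) − 468·(-934))/447986 = -449544/223993.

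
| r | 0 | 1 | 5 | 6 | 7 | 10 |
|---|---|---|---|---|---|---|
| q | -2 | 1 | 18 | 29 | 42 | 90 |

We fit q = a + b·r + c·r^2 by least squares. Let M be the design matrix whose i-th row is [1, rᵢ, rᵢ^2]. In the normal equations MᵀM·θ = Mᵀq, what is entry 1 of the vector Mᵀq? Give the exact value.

178

Entry 1 ↔ basis 1, so (Mᵀq)_{1} = Σᵢ qᵢ = (1)·(-2) + (1)·(1) + (1)·(18) + (1)·(29) + (1)·(42) + (1)·(90) = 178.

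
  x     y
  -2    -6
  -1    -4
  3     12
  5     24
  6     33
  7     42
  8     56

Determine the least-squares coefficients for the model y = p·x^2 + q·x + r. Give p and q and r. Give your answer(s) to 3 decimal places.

p = 0.556, q = 2.647, r = -2.342

Sums needed: Σx^2·x^2 = 8516, Σx^2·x = 1214, Σx^2 = 188, Σx·x = 188, Σx = 26, Σ1 = 7.
Right-hand side: Σx^2·y = 7510, Σx·y = 1112, Σy = 157.
So AᵀA·[p, q, r]ᵀ = Aᵀy: [[8516, 1214, 188]; [1214, 188, 26]; [188, 26, 7]]·[p, q, r]ᵀ = [7510, 1112, 157]ᵀ.
Inverting the 3×3 Gram matrix, [p, q, r]ᵀ = [9931/17853, 236257/89265, -69677/29755]ᵀ.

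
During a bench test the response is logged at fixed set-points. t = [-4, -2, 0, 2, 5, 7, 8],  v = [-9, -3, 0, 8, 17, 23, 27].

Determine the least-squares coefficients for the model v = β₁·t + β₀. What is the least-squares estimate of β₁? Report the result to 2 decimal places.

β₁ = 3.00

Entries of AᵀA: Σt·t = 162, Σt = 16, Σ1 = 7.
For Aᵀv: Σt·v = 520, Σv = 63.
So AᵀA·[β₁, β₀]ᵀ = Aᵀv: [[162, 16]; [16, 7]]·[β₁, β₀]ᵀ = [520, 63]ᵀ.
Determinant 162·7 − 16² = 878.
β₁ = (520·7 − 16·63)/878 = 1316/439; β₀ = (162·63 − 16·520)/878 = 943/439.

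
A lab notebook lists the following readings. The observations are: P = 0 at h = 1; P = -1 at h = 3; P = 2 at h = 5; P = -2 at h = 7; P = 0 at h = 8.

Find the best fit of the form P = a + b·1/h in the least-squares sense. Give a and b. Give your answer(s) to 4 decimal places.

MᵀM·[a, b]ᵀ = MᵀP reads: 5·a + (1513/840)·b = -1;  (1513/840)·a + (837649/705600)·b = -23/105.
(Σ1 = 5, Σ1/h = 1513/840, Σ1/h·1/h = 837649/705600, ΣP = -1, Σ1/h·P = -23/105.)
det = 5·(837649/705600) − (1513/840)² = 474769/176400.
a = ((-1)·(837649/705600) − (1513/840)·(-23/105))/(474769/176400) = -559257/1899076; b = (5·(-23/105) − (1513/840)·(-1))/(474769/176400) = 124530/474769.

a = -0.2945, b = 0.2623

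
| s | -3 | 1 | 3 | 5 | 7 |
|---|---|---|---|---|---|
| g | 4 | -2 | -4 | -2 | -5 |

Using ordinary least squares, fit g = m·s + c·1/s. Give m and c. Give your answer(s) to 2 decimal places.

m = -0.66, c = -1.94

Normal-equation sums: Σs·s = 93, Σs·1/s = 5, Σ1/s·1/s = 14141/11025.
For Mᵀg: Σs·g = -71, Σ1/s·g = -607/105.
MᵀM·[m, c]ᵀ = Mᵀg becomes [[93, 5]; [5, 14141/11025]]·[m, c]ᵀ = [-71, -607/105]ᵀ.
Eliminating c: (14141/11025)·(row 1) − 5·(row 2) gives (346496/3675)·m = (14141/11025)·(-71) − 5·(-607/105) = -685336/11025, so m = -85667/129936.
Then c = ((-607/105) − 5·(-85667/129936))/(14141/11025) = -83895/43312.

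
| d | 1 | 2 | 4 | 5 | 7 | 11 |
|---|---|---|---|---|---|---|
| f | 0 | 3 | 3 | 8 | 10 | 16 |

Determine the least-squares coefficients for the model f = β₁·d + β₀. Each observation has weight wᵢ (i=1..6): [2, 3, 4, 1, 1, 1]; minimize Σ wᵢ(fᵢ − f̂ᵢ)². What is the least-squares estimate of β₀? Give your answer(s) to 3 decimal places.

β₀ = -1.433

Forming AᵀWA = [[273, 47]; [47, 12]] and AᵀWf = [352, 55]ᵀ gives AᵀWA·[β₁, β₀]ᵀ = AᵀWf.
Δ = 273·12 − 47² = 1067.
β₁ = (352·12 − 47·55)/1067 = 149/97; β₀ = (273·55 − 47·352)/1067 = -139/97.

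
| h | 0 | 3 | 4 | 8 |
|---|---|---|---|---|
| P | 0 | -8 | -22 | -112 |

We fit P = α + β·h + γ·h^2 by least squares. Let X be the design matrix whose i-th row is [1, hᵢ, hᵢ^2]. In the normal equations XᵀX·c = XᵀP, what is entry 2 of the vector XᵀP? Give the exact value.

-1008

Entry 2 ↔ basis h, so (XᵀP)_{2} = Σᵢ (h)·Pᵢ = (0)·(0) + (3)·(-8) + (4)·(-22) + (8)·(-112) = -1008.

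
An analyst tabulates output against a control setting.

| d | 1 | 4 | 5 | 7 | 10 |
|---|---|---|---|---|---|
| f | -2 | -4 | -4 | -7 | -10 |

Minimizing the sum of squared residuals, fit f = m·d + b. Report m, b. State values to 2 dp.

The normal equations are: 191·m + 27·b = -187;  27·m + 5·b = -27.
(Σd·d = 191, Σd = 27, Σ1 = 5, Σd·f = -187, Σf = -27.)
Eliminating b: 5·(row 1) − 27·(row 2) gives 226·m = 5·(-187) − 27·(-27) = -206, so m = -103/113.
Then b = ((-27) − 27·(-103/113))/5 = -54/113.

m = -0.91, b = -0.48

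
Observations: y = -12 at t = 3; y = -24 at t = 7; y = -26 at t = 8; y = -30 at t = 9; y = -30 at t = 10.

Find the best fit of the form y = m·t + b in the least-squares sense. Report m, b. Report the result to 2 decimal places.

Compute the Gram sums: Σt·t = 303, Σt = 37, Σ1 = 5.
Moment sums: Σt·y = -982, Σy = -122.
AᵀA·[m, b]ᵀ = Aᵀy becomes [[303, 37]; [37, 5]]·[m, b]ᵀ = [-982, -122]ᵀ.
Determinant 303·5 − 37² = 146.
m = ((-982)·5 − 37·(-122))/146 = -198/73; b = (303·(-122) − 37·(-982))/146 = -316/73.

m = -2.71, b = -4.33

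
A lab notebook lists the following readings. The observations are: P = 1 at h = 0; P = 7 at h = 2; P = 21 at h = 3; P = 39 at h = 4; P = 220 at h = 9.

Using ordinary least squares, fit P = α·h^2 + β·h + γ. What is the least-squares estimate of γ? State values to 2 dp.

γ = 0.73

The normal equations are: 6914·α + 828·β + 110·γ = 18661;  828·α + 110·β + 18·γ = 2213;  110·α + 18·β + 5·γ = 288.
(Σh^2·h^2 = 6914, Σh^2·h = 828, Σh^2 = 110, Σh·h = 110, Σh = 18, Σ1 = 5, Σh^2·P = 18661, Σh·P = 2213, ΣP = 288.)
Solving the 3×3 system (Gaussian elimination) gives α = 5323/1794, β = -1397/598, γ = 658/897.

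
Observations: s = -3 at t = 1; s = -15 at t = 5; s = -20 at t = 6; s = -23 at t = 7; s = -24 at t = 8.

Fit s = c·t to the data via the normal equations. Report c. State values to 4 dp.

c = -3.1486

Compute the Gram sums: Σt·t = 175.
And Σt·s = -551.
Normal equations: [[175]]·[c]ᵀ = [-551]ᵀ.
Hence c = -551 / 175 ≈ -3.14857.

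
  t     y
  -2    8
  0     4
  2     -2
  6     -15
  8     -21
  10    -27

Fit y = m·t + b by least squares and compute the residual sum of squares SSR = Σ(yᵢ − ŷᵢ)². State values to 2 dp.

SSR = 2.83

The normal system MᵀM·[m, b]ᵀ = Mᵀy is [[208, 24]; [24, 6]]·[m, b]ᵀ = [-548, -53]ᵀ.
Eliminating b: 6·(row 1) − 24·(row 2) gives 672·m = 6·(-548) − 24·(-53) = -2016, so m = -3.
Then b = ((-53) − 24·(-3))/6 = 19/6.
Residuals: -7/6, 5/6, 5/6, -1/6, -1/6, -1/6; SSR = 17/6.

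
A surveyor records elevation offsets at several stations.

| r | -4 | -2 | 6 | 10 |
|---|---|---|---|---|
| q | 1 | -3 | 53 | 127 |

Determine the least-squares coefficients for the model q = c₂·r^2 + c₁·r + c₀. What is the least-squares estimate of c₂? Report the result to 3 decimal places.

c₂ = 0.944

From the data, Σr^2·r^2 = 11568, Σr^2·r = 1144, Σr^2 = 156, Σr·r = 156, Σr = 10, Σ1 = 4.
And Σr^2·q = 14612, Σr·q = 1590, Σq = 178.
XᵀX·[c₂, c₁, c₀]ᵀ = Xᵀq becomes [[11568, 1144, 156]; [1144, 156, 10]; [156, 10, 4]]·[c₂, c₁, c₀]ᵀ = [14612, 1590, 178]ᵀ.
Solving the 3×3 system (Gaussian elimination) gives c₂ = 1105/1171, c₁ = 3875/1171, c₀ = -673/1171.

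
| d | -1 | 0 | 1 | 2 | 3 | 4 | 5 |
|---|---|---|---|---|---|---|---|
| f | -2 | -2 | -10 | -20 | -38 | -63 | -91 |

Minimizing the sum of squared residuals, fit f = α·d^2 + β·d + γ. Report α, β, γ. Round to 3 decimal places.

α = -2.869, β = -3.417, γ = -2.500

MᵀM·[α, β, γ]ᵀ = Mᵀf reads: 980·α + 224·β + 56·γ = -3717;  224·α + 56·β + 14·γ = -869;  56·α + 14·β + 7·γ = -226.
Row-reducing yields α = -241/84, β = -41/12, γ = -5/2.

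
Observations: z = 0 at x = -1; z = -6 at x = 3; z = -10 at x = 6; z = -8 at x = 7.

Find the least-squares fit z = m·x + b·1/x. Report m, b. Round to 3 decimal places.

Compute the Gram sums: Σx·x = 95, Σx·1/x = 4, Σ1/x·1/x = 2045/1764.
Right-hand side: Σx·z = -134, Σ1/x·z = -101/21.
Eliminating b: (2045/1764)·(row 1) − 4·(row 2) gives (166051/1764)·m = (2045/1764)·(-134) − 4·(-101/21) = -120047/882, so m = -240094/166051.
Then b = ((-101/21) − 4·(-240094/166051))/(2045/1764) = 139524/166051.

m = -1.446, b = 0.840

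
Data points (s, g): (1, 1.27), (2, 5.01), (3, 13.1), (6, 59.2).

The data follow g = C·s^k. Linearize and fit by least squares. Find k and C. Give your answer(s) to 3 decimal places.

Taking logs, ln g = k·ln s + ln C, so regress ln g on ln s.
Σln s = 3.5835, Σ(ln s)² = 4.8978, Σln g = 8.5040, Σln s·ln g = 11.2553.
Normal system: [[4.8978, 3.5835]; [3.5835, 4]]·[k, ln C]ᵀ = [11.2553, 8.5040]ᵀ.
Δ = 4.8978·4 − (3.5835)² = 6.7496; k = (11.2553·4 − 3.5835·8.5040)/6.7496 = 2.15523, ln C = (4.8978·8.5040 − 3.5835·11.2553)/6.7496 = 0.19517, so C = exp(0.19517) = 1.21551.

k = 2.155, C = 1.216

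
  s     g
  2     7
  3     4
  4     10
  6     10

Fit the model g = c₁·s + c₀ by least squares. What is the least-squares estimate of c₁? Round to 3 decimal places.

c₁ = 1.114

AᵀA·[c₁, c₀]ᵀ = Aᵀg reads: 65·c₁ + 15·c₀ = 126;  15·c₁ + 4·c₀ = 31.
(Σs·s = 65, Σs = 15, Σ1 = 4, Σs·g = 126, Σg = 31.)
det = 65·4 − 15² = 35.
c₁ = (126·4 − 15·31)/35 = 39/35; c₀ = (65·31 − 15·126)/35 = 25/7.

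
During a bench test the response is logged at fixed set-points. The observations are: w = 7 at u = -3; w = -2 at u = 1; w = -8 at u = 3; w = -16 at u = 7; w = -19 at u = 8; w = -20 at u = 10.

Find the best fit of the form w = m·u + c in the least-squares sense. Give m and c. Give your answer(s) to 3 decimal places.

m = -2.176, c = -0.237

The normal equations are: 232·m + 26·c = -511;  26·m + 6·c = -58.
Δ = 232·6 − 26² = 716.
m = ((-511)·6 − 26·(-58))/716 = -779/358; c = (232·(-58) − 26·(-511))/716 = -85/358.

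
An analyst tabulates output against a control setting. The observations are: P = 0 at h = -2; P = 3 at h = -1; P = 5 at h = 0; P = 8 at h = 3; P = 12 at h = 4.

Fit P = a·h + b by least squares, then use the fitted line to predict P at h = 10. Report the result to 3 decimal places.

XᵀX·[a, b]ᵀ = XᵀP reads: 30·a + 4·b = 69;  4·a + 5·b = 28.
(Σh·h = 30, Σh = 4, Σ1 = 5, Σh·P = 69, ΣP = 28.)
Δ = 30·5 − 4² = 134.
a = (69·5 − 4·28)/134 = 233/134; b = (30·28 − 4·69)/134 = 282/67.
At h = 10: P̂ = (233/134)·(10) + (282/67)·(1) = 1447/67.

P̂ = 21.597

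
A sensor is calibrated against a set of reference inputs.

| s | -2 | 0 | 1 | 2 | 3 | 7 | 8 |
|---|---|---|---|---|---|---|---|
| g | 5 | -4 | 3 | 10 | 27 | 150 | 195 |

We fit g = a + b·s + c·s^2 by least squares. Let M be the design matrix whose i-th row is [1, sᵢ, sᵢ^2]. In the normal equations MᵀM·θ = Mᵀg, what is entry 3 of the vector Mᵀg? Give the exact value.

Entry 3 ↔ basis s^2, so (Mᵀg)_{3} = Σᵢ (s^2)·gᵢ = (4)·(5) + (0)·(-4) + (1)·(3) + (4)·(10) + (9)·(27) + (49)·(150) + (64)·(195) = 20136.

20136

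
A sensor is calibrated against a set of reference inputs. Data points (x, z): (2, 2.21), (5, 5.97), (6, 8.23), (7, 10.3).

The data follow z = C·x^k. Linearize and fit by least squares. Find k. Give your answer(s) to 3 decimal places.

k = 1.204

Let Y = ln z. Fitting Y = k·ln x + ln C by least squares:
XᵀX = [[10.0677, 6.0403]; [6.0403, 4]], rhs = [11.7401, 7.0197]ᵀ  (here Σln x = 6.0403, Σ(ln x)² = 10.0677, Σln z = 7.0197, Σln x·ln z = 11.7401).
Slope k = (n·Σln x·ln z − Σln x·Σln z)/(n·Σ(ln x)² − (Σln x)²) = (4·11.7401 − 6.0403·7.0197)/3.7862 = 1.20434; ln C = (Σln z − k·Σln x)/n = -0.06371.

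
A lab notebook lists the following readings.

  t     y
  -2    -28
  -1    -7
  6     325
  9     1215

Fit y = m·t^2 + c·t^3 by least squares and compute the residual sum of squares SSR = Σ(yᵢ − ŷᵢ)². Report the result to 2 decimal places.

Forming AᵀA = [[7874, 66792]; [66792, 578162]] and Aᵀy = [109996, 956166]ᵀ gives AᵀA·[m, c]ᵀ = Aᵀy.
Δ = 7874·578162 − 66792² = 91276324.
m = (109996·578162 − 66792·956166)/91276324 = -67183030/22819081; c = (7874·956166 − 66792·109996)/91276324 = 45499563/22819081.
Residuals: -6205644/22819081, -47050974/22819081, 6884797/22819081, -2172582/22819081; SSR = 100986745/22819081.

SSR = 4.43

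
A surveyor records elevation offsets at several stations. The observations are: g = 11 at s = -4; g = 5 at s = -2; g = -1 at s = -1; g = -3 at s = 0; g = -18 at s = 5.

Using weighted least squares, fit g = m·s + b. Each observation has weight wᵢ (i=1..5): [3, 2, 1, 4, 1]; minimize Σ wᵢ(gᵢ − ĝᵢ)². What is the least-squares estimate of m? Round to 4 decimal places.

m = -3.3074

XᵀWX·[m, b]ᵀ = XᵀWg reads: 82·m + (-12)·b = -241;  (-12)·m + 11·b = 12.
det = 82·11 − (-12)² = 758.
m = ((-241)·11 − (-12)·12)/758 = -2507/758; b = (82·12 − (-12)·(-241))/758 = -954/379.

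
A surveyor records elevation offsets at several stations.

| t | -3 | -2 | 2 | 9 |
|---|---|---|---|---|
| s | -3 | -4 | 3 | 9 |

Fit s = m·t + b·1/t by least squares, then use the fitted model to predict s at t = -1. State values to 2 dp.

ŝ = -3.68

Setting ∂/∂m … = 0 gives: 98·m + 4·b = 104;  4·m + (101/162)·b = 11/2.
(Σt·t = 98, Σt·1/t = 4, Σ1/t·1/t = 101/162, Σt·s = 104, Σ1/t·s = 11/2.)
Determinant 98·(101/162) − 4² = 3653/81.
m = (104·(101/162) − 4·(11/2))/(3653/81) = 3470/3653; b = (98·(11/2) − 4·104)/(3653/81) = 9963/3653.
At t = -1: ŝ = (3470/3653)·(-1) + (9963/3653)·(-1) = -13433/3653.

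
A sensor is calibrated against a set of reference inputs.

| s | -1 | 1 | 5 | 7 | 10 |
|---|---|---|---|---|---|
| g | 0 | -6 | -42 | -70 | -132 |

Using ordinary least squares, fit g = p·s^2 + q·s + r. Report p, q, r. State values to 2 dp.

Sums needed: Σs^2·s^2 = 13028, Σs^2·s = 1468, Σs^2 = 176, Σs·s = 176, Σs = 22, Σ1 = 5.
Right-hand side: Σs^2·g = -17686, Σs·g = -2026, Σg = -250.
AᵀA·[p, q, r]ᵀ = Aᵀg becomes [[13028, 1468, 176]; [1468, 176, 22]; [176, 22, 5]]·[p, q, r]ᵀ = [-17686, -2026, -250]ᵀ.
Inverting the 3×3 Gram matrix, [p, q, r]ᵀ = [-3203/3129, -5689/2086, -6157/3129]ᵀ.

p = -1.02, q = -2.73, r = -1.97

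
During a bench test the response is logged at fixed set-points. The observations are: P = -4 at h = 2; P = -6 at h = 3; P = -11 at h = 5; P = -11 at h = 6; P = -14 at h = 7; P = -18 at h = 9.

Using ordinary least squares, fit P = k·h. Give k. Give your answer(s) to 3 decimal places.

k = -1.995

Normal-equation sums: Σh·h = 204.
And Σh·P = -407.
k = (-407)/204 = -1.9951.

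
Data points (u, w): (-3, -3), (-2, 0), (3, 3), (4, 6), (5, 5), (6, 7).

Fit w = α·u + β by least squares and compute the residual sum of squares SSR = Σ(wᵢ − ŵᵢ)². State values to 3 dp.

SSR = 4.824

Sums needed: Σu·u = 99, Σu = 13, Σ1 = 6.
Moment sums: Σu·w = 109, Σw = 18.
So MᵀM·[α, β]ᵀ = Mᵀw: [[99, 13]; [13, 6]]·[α, β]ᵀ = [109, 18]ᵀ.
Eliminating β: 6·(row 1) − 13·(row 2) gives 425·α = 6·109 − 13·18 = 420, so α = 84/85.
Then β = (18 − 13·(84/85))/6 = 73/85.
Residuals: -76/85, 19/17, -14/17, 101/85, -4/5, 18/85; SSR = 82/17.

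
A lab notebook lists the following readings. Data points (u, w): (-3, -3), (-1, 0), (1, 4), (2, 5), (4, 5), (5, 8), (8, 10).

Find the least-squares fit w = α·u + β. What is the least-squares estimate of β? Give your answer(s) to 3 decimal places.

β = 1.493

Setting ∂/∂α … = 0 gives: 120·α + 16·β = 163;  16·α + 7·β = 29.
Eliminating β: 7·(row 1) − 16·(row 2) gives 584·α = 7·163 − 16·29 = 677, so α = 677/584.
Then β = (29 − 16·(677/584))/7 = 109/73.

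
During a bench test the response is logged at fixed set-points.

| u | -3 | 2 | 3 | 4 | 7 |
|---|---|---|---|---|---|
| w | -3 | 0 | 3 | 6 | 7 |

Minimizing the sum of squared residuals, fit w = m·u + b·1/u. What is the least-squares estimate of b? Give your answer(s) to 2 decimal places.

b = -2.73

Normal-equation sums: Σu·u = 87, Σu·1/u = 5, Σ1/u·1/u = 3917/7056.
Right-hand side: Σu·w = 91, Σ1/u·w = 9/2.
So AᵀA·[m, b]ᵀ = Aᵀw: [[87, 5]; [5, 3917/7056]]·[m, b]ᵀ = [91, 9/2]ᵀ.
det = 87·(3917/7056) − 5² = 54793/2352.
m = (91·(3917/7056) − 5·(9/2))/(54793/2352) = 197687/164379; b = (87·(9/2) − 5·91)/(54793/2352) = -149352/54793.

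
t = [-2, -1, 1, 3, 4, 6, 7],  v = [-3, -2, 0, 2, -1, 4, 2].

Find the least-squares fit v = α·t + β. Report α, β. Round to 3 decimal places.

α = 0.615, β = -1.295

Setting ∂/∂α … = 0 gives: 116·α + 18·β = 48;  18·α + 7·β = 2.
Δ = 116·7 − 18² = 488.
α = (48·7 − 18·2)/488 = 75/122; β = (116·2 − 18·48)/488 = -79/61.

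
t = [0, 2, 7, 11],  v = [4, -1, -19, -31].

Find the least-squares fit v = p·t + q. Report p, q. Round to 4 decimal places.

Forming XᵀX = [[174, 20]; [20, 4]] and Xᵀv = [-476, -47]ᵀ gives XᵀX·[p, q]ᵀ = Xᵀv.
Eliminating q: 4·(row 1) − 20·(row 2) gives 296·p = 4·(-476) − 20·(-47) = -964, so p = -241/74.
Then q = ((-47) − 20·(-241/74))/4 = 671/148.

p = -3.2568, q = 4.5338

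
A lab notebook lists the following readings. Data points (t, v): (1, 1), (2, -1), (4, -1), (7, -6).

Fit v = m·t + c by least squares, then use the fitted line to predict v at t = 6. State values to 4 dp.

Setting ∂/∂m … = 0 gives: 70·m + 14·c = -47;  14·m + 4·c = -7.
Δ = 70·4 − 14² = 84.
m = ((-47)·4 − 14·(-7))/84 = -15/14; c = (70·(-7) − 14·(-47))/84 = 2.
At t = 6: v̂ = (-15/14)·(6) + (2)·(1) = -31/7.

v̂ = -4.4286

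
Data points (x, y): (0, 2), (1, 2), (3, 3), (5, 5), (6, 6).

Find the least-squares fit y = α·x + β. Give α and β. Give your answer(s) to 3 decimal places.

AᵀA·[α, β]ᵀ = Aᵀy reads: 71·α + 15·β = 72;  15·α + 5·β = 18.
Determinant 71·5 − 15² = 130.
α = (72·5 − 15·18)/130 = 9/13; β = (71·18 − 15·72)/130 = 99/65.

α = 0.692, β = 1.523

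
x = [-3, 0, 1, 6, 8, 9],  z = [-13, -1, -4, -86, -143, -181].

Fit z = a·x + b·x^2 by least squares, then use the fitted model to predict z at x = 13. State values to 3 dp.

ẑ = -365.938

Forming MᵀM = [[191, 1431]; [1431, 12035]] and Mᵀz = [-3254, -27030]ᵀ gives MᵀM·[a, b]ᵀ = Mᵀz.
Δ = 191·12035 − 1431² = 250924.
a = ((-3254)·12035 − 1431·(-27030))/250924 = -120490/62731; b = (191·(-27030) − 1431·(-3254))/250924 = -126564/62731.
At x = 13: ẑ = (-120490/62731)·(13) + (-126564/62731)·(169) = -22955686/62731.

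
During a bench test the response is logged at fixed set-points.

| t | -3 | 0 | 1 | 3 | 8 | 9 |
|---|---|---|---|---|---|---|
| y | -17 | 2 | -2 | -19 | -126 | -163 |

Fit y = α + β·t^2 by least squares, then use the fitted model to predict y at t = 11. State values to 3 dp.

From the data, Σ1 = 6, Σt^2 = 164, Σt^2·t^2 = 10820.
And Σy = -325, Σt^2·y = -21593.
Determinant 6·10820 − 164² = 38024.
α = ((-325)·10820 − 164·(-21593))/38024 = 442/679; β = (6·(-21593) − 164·(-325))/38024 = -5447/2716.
At t = 11: ŷ = (442/679)·(1) + (-5447/2716)·(121) = -657319/2716.

ŷ = -242.017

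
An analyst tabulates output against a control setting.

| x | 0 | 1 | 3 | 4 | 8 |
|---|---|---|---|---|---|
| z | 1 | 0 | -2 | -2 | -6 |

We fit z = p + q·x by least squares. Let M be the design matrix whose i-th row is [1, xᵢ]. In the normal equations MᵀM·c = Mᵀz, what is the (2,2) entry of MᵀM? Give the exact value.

Row 2 ↔ basis x, column 2 ↔ basis x, so (MᵀM)_{2,2} = Σᵢ (x)·(x) = (0)·(0) + (1)·(1) + (3)·(3) + (4)·(4) + (8)·(8) = 90.

90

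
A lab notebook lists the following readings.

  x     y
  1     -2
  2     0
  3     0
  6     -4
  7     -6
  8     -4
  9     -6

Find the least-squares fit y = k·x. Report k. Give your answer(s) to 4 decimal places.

Entries of MᵀM: Σx·x = 244.
Moment sums: Σx·y = -154.
MᵀM·[k]ᵀ = Mᵀy becomes [[244]]·[k]ᵀ = [-154]ᵀ.
Hence k = -154 / 244 ≈ -0.631148.

k = -0.6311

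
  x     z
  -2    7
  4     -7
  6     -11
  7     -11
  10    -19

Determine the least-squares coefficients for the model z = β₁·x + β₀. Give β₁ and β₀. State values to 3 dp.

The normal equations are: 205·β₁ + 25·β₀ = -375;  25·β₁ + 5·β₀ = -41.
(Σx·x = 205, Σx = 25, Σ1 = 5, Σx·z = -375, Σz = -41.)
Eliminating β₀: 5·(row 1) − 25·(row 2) gives 400·β₁ = 5·(-375) − 25·(-41) = -850, so β₁ = -17/8.
Then β₀ = ((-41) − 25·(-17/8))/5 = 97/40.

β₁ = -2.125, β₀ = 2.425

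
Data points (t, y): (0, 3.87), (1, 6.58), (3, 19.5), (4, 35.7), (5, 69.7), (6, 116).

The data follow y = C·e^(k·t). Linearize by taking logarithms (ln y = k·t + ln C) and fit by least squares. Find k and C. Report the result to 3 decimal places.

k = 0.573, C = 3.731

Taking logs, ln y = k·t + ln C, so regress ln y on t.
AᵀA = [[87.0000, 19.0000]; [19.0000, 6]], rhs = [74.8384, 18.7806]ᵀ  (here Σt = 19.0000, Σ(t)² = 87.0000, Σln y = 18.7806, Σt·ln y = 74.8384).
Solving (det = 161.0000): k = 0.57266, ln C = 1.31668, so C = exp(1.31668) = 3.73103.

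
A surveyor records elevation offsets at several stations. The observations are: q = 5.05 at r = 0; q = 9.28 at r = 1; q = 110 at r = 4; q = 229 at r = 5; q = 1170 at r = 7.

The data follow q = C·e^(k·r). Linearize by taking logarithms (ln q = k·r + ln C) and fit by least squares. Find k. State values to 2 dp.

k = 0.79

Linearized form: ln q = k·r + ln C. From the 5 transformed points,
AᵀA = [[91.0000, 17.0000]; [17.0000, 5]], rhs = [97.6517, 21.0462]ᵀ  (here Σr = 17.0000, Σ(r)² = 91.0000, Σln q = 21.0462, Σr·ln q = 97.6517).
Slope k = (n·Σr·ln q − Σr·Σln q)/(n·Σ(r)² − (Σr)²) = (5·97.6517 − 17.0000·21.0462)/166.0000 = 0.78598; ln C = (Σln q − k·Σr)/n = 1.53690.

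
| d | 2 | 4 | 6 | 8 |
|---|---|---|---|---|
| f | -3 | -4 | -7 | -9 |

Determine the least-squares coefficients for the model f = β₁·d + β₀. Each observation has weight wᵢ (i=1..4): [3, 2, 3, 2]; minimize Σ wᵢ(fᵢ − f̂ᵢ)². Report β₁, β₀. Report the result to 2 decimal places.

β₁ = -1.03, β₀ = -0.65

From the data, Σwᵢ·d·d = 280, Σwᵢ·d = 48, Σwᵢ·1 = 10.
And Σwᵢ·d·f = -320, Σwᵢ·f = -56.
det = 280·10 − 48² = 496.
β₁ = ((-320)·10 − 48·(-56))/496 = -32/31; β₀ = (280·(-56) − 48·(-320))/496 = -20/31.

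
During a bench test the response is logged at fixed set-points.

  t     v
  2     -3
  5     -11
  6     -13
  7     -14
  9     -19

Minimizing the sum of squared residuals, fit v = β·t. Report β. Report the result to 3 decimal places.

β = -2.092

Entries of AᵀA: Σt·t = 195.
Right-hand side: Σt·v = -408.
AᵀA·[β]ᵀ = Aᵀv becomes [[195]]·[β]ᵀ = [-408]ᵀ.
Hence β = -408 / 195 ≈ -2.09231.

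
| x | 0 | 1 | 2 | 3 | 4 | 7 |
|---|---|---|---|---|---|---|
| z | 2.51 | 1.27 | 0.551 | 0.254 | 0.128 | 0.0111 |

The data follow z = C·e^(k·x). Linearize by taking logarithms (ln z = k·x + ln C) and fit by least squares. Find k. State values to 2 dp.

k = -0.78

With ln zᵢ as the transformed response and xᵢ as the regressor:
Σx = 17.0000, Σ(x)² = 79.0000, Σln z = -7.3637, Σx·ln z = -44.7929.
Normal system: [[79.0000, 17.0000]; [17.0000, 6]]·[k, ln C]ᵀ = [-44.7929, -7.3637]ᵀ.
Solving (det = 185.0000): k = -0.77608, ln C = 0.97161.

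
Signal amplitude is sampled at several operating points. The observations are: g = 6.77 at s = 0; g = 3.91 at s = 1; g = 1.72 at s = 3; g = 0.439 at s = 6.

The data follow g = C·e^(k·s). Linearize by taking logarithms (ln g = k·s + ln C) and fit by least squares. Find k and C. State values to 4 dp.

k = -0.4494, C = 6.5026

Linearized form: ln g = k·s + ln C. From the 4 transformed points,
AᵀA = [[46.0000, 10.0000]; [10.0000, 4]], rhs = [-1.9490, 2.9951]ᵀ  (here Σs = 10.0000, Σ(s)² = 46.0000, Σln g = 2.9951, Σs·ln g = -1.9490).
Slope k = (n·Σs·ln g − Σs·Σln g)/(n·Σ(s)² − (Σs)²) = (4·-1.9490 − 10.0000·2.9951)/84.0000 = -0.44937; ln C = (Σln g − k·Σs)/n = 1.87220, so C = exp(1.87220) = 6.50261.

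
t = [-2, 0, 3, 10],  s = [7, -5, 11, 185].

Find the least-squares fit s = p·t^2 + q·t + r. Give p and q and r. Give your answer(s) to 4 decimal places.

From the data, Σt^2·t^2 = 10097, Σt^2·t = 1019, Σt^2 = 113, Σt·t = 113, Σt = 11, Σ1 = 4.
Moment sums: Σt^2·s = 18627, Σt·s = 1869, Σs = 198.
AᵀA·[p, q, r]ᵀ = Aᵀs becomes [[10097, 1019, 113]; [1019, 113, 11]; [113, 11, 4]]·[p, q, r]ᵀ = [18627, 1869, 198]ᵀ.
Row-reducing yields p = 3121/1550, q = -1903/1550, r = -621/155.

p = 2.0135, q = -1.2277, r = -4.0065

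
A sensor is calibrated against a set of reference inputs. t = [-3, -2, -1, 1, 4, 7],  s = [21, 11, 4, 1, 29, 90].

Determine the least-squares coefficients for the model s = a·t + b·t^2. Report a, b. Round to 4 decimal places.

Sums needed: Σt·t = 80, Σt·t^2 = 372, Σt^2·t^2 = 2756.
Moment sums: Σt·s = 658, Σt^2·s = 5112.
det = 80·2756 − 372² = 82096.
a = (658·2756 − 372·5112)/82096 = -11027/10262; b = (80·5112 − 372·658)/82096 = 20523/10262.

a = -1.0745, b = 1.9999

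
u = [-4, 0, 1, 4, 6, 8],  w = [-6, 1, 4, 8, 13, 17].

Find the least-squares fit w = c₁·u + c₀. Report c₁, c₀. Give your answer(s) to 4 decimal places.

Sums needed: Σu·u = 133, Σu = 15, Σ1 = 6.
Moment sums: Σu·w = 274, Σw = 37.
det = 133·6 − 15² = 573.
c₁ = (274·6 − 15·37)/573 = 363/191; c₀ = (133·37 − 15·274)/573 = 811/573.

c₁ = 1.9005, c₀ = 1.4154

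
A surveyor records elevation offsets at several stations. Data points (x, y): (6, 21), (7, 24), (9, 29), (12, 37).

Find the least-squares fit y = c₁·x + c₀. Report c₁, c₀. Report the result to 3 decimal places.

c₁ = 2.643, c₀ = 5.286

MᵀM·[c₁, c₀]ᵀ = Mᵀy reads: 310·c₁ + 34·c₀ = 999;  34·c₁ + 4·c₀ = 111.
Δ = 310·4 − 34² = 84.
c₁ = (999·4 − 34·111)/84 = 37/14; c₀ = (310·111 − 34·999)/84 = 37/7.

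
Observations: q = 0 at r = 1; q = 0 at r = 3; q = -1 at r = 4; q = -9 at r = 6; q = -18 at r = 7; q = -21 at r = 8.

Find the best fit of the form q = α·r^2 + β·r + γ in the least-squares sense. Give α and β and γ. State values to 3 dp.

Normal-equation sums: Σr^2·r^2 = 8131, Σr^2·r = 1163, Σr^2 = 175, Σr·r = 175, Σr = 29, Σ1 = 6.
Right-hand side: Σr^2·q = -2566, Σr·q = -352, Σq = -49.
So AᵀA·[α, β, γ]ᵀ = Aᵀq: [[8131, 1163, 175]; [1163, 175, 29]; [175, 29, 6]]·[α, β, γ]ᵀ = [-2566, -352, -49]ᵀ.
Solving the 3×3 system (Gaussian elimination) gives α = -419/660, β = 1633/660, γ = -177/110.

α = -0.635, β = 2.474, γ = -1.609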